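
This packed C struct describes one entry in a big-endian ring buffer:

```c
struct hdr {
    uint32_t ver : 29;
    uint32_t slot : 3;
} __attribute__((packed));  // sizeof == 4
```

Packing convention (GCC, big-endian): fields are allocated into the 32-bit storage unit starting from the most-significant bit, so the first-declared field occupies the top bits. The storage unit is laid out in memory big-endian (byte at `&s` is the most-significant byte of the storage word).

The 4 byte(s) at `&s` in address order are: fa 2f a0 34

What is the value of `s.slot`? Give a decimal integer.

[0]=0xfa [1]=0x2f [2]=0xa0 [3]=0x34 (big-endian) → word 0xfa2fa034
ver [3+:29] = (word>>3) & 0x1fffffff = 524678150
slot [0+:3] = (word>>0) & 0x7 = 4  ←

4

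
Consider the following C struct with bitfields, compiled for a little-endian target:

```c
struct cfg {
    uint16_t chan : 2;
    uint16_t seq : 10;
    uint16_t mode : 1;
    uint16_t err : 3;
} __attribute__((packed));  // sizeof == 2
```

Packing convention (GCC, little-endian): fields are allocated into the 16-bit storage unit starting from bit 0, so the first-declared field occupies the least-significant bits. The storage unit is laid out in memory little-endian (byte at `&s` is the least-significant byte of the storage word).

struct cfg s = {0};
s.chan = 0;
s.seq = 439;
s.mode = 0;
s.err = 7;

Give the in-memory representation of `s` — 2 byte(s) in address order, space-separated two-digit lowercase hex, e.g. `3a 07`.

chan:2 = 0 → 0x0 << 0 → word 0x0000
seq:10 = 439 → 0x1b7 << 2 → word 0x06dc
mode:1 = 0 → 0x0 << 12 → word 0x06dc
err:3 = 7 → 0x7 << 13 → word 0xe6dc
word = 0xe6dc → little-endian bytes:
  [0]=0xdc  [1]=0xe6

dc e6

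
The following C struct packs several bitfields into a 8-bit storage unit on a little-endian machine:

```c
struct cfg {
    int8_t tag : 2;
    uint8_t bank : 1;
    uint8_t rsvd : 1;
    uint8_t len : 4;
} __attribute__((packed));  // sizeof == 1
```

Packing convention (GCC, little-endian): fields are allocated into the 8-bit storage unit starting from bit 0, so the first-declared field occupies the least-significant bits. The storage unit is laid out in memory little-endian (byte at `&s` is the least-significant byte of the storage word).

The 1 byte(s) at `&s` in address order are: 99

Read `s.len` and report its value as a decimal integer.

[0]=0x99 (little-endian) → word 0x99
tag [0+:2] = (word>>0) & 0x3 = 1
bank [2+:1] = (word>>2) & 0x1 = 0
rsvd [3+:1] = (word>>3) & 0x1 = 1
len [4+:4] = (word>>4) & 0xf = 9  ←

9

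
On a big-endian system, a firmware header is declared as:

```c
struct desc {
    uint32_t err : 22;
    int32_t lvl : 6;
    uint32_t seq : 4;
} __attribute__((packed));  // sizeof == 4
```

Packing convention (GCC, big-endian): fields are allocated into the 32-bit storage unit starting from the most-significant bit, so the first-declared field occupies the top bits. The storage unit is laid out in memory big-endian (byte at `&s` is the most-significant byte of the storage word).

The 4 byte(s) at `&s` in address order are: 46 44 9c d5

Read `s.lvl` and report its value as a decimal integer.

13

[0]=0x46 [1]=0x44 [2]=0x9c [3]=0xd5 (big-endian) → word 0x46449cd5
err [10+:22] = (word>>10) & 0x3fffff = 1151271
lvl [4+:6] = (word>>4) & 0x3f = 13  ←
seq [0+:4] = (word>>0) & 0xf = 5
lvl signed 6b, MSB=0: value = 13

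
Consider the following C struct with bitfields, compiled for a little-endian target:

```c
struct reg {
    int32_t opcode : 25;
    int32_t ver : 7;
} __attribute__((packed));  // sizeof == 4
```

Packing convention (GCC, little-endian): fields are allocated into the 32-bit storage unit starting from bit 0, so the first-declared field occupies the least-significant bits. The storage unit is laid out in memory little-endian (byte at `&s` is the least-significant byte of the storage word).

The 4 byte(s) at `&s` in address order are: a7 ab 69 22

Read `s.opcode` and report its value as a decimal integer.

6925223

[0]=0xa7 [1]=0xab [2]=0x69 [3]=0x22 (little-endian) → word 0x2269aba7
opcode:25 @ bit 0 → (0x2269aba7>>0)&0x1ffffff = 0x69aba7  ←
ver:7 @ bit 25 → (0x2269aba7>>25)&0x7f = 0x11
opcode signed 25b, MSB=0: value = 6925223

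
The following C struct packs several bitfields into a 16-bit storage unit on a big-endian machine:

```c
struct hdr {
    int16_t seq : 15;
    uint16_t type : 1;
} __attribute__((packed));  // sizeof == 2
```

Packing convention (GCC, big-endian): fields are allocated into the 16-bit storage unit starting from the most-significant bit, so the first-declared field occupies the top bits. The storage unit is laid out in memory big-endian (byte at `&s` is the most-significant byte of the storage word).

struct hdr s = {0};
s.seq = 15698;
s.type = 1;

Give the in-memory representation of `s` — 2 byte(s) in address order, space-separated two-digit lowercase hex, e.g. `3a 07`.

seq (15b) val=15698 bits=0x3d52 at bit 1: 0x7aa4
type (1b) val=1 bits=0x1 at bit 0: 0x7aa5
word = 0x7aa5 → big-endian bytes:
  [0]=0x7a  [1]=0xa5

7a a5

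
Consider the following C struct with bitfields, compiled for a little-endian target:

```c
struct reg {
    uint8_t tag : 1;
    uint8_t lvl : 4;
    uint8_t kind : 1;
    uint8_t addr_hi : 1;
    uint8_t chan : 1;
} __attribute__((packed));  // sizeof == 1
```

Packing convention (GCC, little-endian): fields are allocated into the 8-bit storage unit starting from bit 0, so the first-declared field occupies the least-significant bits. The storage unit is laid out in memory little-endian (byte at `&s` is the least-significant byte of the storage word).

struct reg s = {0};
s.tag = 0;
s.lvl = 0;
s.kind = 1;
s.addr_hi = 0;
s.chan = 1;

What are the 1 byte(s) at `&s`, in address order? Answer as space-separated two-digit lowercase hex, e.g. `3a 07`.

tag:1 = 0 → 0x0 << 0 → word 0x00
lvl:4 = 0 → 0x0 << 1 → word 0x00
kind:1 = 1 → 0x1 << 5 → word 0x20
addr_hi:1 = 0 → 0x0 << 6 → word 0x20
chan:1 = 1 → 0x1 << 7 → word 0xa0
word = 0xa0 → little-endian bytes:
  [0]=0xa0

a0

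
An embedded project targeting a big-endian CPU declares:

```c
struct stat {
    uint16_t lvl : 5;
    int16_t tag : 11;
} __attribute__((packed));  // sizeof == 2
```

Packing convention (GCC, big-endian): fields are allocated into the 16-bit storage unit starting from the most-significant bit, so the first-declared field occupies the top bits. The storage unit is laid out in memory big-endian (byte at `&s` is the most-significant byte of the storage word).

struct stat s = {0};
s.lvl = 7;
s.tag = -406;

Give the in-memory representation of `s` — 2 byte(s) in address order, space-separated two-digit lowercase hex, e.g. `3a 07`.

lvl (5b) val=7 bits=0x7 at bit 11: 0x3800
tag (11b) val=-406 bits=0x66a at bit 0: 0x3e6a
word = 0x3e6a → big-endian bytes:
  [0]=0x3e  [1]=0x6a

3e 6a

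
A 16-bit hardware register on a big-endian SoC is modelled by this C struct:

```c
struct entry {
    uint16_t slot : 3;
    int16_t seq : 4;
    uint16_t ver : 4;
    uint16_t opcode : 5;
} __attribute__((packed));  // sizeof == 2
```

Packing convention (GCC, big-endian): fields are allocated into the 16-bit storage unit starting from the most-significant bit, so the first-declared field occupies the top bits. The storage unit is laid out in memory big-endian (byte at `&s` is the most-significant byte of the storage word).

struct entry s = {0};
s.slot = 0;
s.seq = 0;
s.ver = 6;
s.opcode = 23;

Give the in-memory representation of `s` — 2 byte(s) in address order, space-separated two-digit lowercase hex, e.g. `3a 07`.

00 d7

slot (3b) val=0 bits=0x0 at bit 13: 0x0000
seq (4b) val=0 bits=0x0 at bit 9: 0x0000
ver (4b) val=6 bits=0x6 at bit 5: 0x00c0
opcode (5b) val=23 bits=0x17 at bit 0: 0x00d7
word = 0x00d7 → big-endian bytes:
  [0]=0x00  [1]=0xd7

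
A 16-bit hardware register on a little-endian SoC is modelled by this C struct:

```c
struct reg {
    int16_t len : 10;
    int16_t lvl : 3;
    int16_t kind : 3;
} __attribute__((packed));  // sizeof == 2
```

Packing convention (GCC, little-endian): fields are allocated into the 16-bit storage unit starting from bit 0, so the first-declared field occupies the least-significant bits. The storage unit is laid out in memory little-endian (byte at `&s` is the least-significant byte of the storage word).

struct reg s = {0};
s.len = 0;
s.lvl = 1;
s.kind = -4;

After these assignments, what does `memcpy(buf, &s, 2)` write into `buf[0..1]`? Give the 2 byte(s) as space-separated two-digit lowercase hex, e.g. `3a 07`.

00 84

[0+:10] len=0 & 0x3ff = 0x0; word=0x0000
[10+:3] lvl=1 & 0x7 = 0x1; word=0x0400
[13+:3] kind=-4 & 0x7 = 0x4; word=0x8400
word = 0x8400 → little-endian bytes:
  [0]=0x00  [1]=0x84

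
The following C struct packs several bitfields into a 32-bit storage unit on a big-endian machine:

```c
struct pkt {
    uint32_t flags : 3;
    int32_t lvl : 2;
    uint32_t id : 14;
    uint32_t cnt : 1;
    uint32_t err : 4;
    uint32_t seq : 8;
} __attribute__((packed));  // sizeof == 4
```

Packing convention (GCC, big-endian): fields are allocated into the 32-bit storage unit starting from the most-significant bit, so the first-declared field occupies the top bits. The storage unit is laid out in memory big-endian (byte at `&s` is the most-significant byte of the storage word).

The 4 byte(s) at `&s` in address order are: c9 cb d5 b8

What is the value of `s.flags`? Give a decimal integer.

6

[0]=0xc9 [1]=0xcb [2]=0xd5 [3]=0xb8 (big-endian) → word 0xc9cbd5b8
flags:3 @ bit 29 → (0xc9cbd5b8>>29)&0x7 = 0x6  ←
lvl:2 @ bit 27 → (0xc9cbd5b8>>27)&0x3 = 0x1
id:14 @ bit 13 → (0xc9cbd5b8>>13)&0x3fff = 0xe5e
cnt:1 @ bit 12 → (0xc9cbd5b8>>12)&0x1 = 0x1
err:4 @ bit 8 → (0xc9cbd5b8>>8)&0xf = 0x5
seq:8 @ bit 0 → (0xc9cbd5b8>>0)&0xff = 0xb8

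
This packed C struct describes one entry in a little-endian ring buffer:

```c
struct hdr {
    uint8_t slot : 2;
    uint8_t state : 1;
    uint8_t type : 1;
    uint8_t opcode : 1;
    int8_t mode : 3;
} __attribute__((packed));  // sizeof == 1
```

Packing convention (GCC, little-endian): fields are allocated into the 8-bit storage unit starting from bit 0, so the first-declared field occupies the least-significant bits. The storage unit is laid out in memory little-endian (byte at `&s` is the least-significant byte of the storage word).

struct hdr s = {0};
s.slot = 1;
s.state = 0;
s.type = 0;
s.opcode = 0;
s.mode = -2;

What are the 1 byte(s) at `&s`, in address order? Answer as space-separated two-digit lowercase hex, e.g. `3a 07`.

slot:2 = 1 → 0x1 << 0 → word 0x01
state:1 = 0 → 0x0 << 2 → word 0x01
type:1 = 0 → 0x0 << 3 → word 0x01
opcode:1 = 0 → 0x0 << 4 → word 0x01
mode:3 = -2 → 0x6 << 5 → word 0xc1
word = 0xc1 → little-endian bytes:
  [0]=0xc1

c1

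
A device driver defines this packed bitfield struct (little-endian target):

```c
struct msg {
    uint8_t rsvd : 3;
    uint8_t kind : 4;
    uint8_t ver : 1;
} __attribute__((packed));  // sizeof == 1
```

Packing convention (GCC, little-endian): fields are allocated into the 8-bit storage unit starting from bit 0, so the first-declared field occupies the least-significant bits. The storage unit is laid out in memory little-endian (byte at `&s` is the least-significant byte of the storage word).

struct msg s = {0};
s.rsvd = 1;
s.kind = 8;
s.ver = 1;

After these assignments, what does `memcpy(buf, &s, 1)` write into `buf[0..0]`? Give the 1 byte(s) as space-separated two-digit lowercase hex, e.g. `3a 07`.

c1

rsvd (3b) val=1 bits=0x1 at bit 0: 0x01
kind (4b) val=8 bits=0x8 at bit 3: 0x41
ver (1b) val=1 bits=0x1 at bit 7: 0xc1
word = 0xc1 → little-endian bytes:
  [0]=0xc1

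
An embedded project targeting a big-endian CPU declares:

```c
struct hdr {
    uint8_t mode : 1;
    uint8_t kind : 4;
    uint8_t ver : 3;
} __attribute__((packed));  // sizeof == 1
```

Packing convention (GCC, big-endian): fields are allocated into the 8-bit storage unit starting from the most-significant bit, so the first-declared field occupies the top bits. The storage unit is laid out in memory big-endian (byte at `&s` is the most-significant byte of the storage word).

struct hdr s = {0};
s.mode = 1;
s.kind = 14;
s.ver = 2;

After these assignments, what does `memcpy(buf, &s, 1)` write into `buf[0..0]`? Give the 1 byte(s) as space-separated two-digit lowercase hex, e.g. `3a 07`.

f2

mode:1 = 1 → 0x1 << 7 → word 0x80
kind:4 = 14 → 0xe << 3 → word 0xf0
ver:3 = 2 → 0x2 << 0 → word 0xf2
word = 0xf2 → big-endian bytes:
  [0]=0xf2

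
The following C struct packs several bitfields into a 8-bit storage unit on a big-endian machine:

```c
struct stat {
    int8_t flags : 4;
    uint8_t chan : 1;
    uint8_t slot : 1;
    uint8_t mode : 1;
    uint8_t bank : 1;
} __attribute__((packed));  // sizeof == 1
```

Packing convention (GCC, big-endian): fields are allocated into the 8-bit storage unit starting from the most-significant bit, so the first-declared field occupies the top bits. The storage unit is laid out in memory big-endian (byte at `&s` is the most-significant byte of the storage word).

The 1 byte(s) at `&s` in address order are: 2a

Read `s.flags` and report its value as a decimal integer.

[0]=0x2a (big-endian) → word 0x2a
flags:4 @ bit 4 → (0x2a>>4)&0xf = 0x2  ←
chan:1 @ bit 3 → (0x2a>>3)&0x1 = 0x1
slot:1 @ bit 2 → (0x2a>>2)&0x1 = 0x0
mode:1 @ bit 1 → (0x2a>>1)&0x1 = 0x1
bank:1 @ bit 0 → (0x2a>>0)&0x1 = 0x0
flags signed 4b, MSB=0: value = 2

2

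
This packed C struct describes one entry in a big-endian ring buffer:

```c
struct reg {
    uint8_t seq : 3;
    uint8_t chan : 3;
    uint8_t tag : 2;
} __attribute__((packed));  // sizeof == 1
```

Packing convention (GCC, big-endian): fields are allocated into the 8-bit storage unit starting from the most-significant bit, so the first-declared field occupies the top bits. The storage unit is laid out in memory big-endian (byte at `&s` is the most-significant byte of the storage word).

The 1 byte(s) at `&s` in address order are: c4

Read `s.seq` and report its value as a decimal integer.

6

[0]=0xc4 (big-endian) → word 0xc4
seq [5+:3] = (word>>5) & 0x7 = 6  ←
chan [2+:3] = (word>>2) & 0x7 = 1
tag [0+:2] = (word>>0) & 0x3 = 0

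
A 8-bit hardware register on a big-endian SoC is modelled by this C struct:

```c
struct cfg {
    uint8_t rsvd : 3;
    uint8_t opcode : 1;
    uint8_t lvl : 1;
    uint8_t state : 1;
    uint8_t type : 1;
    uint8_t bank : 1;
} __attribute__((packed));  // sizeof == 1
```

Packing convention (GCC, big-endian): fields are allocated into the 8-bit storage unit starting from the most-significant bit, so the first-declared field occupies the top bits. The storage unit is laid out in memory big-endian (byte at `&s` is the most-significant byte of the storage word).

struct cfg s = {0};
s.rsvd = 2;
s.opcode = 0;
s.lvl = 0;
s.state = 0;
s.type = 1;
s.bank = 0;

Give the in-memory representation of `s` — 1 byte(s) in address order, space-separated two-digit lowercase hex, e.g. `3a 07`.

42

rsvd:3 = 2 → 0x2 << 5 → word 0x40
opcode:1 = 0 → 0x0 << 4 → word 0x40
lvl:1 = 0 → 0x0 << 3 → word 0x40
state:1 = 0 → 0x0 << 2 → word 0x40
type:1 = 1 → 0x1 << 1 → word 0x42
bank:1 = 0 → 0x0 << 0 → word 0x42
word = 0x42 → big-endian bytes:
  [0]=0x42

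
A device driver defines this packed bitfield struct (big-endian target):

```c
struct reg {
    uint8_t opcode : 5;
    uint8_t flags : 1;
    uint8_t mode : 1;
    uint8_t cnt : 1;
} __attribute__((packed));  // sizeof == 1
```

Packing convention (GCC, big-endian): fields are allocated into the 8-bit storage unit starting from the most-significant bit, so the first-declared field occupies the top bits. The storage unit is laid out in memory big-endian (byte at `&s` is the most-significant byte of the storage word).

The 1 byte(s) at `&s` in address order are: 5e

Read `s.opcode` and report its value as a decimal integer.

[0]=0x5e (big-endian) → word 0x5e
opcode:5 @ bit 3 → (0x5e>>3)&0x1f = 0xb  ←
flags:1 @ bit 2 → (0x5e>>2)&0x1 = 0x1
mode:1 @ bit 1 → (0x5e>>1)&0x1 = 0x1
cnt:1 @ bit 0 → (0x5e>>0)&0x1 = 0x0

11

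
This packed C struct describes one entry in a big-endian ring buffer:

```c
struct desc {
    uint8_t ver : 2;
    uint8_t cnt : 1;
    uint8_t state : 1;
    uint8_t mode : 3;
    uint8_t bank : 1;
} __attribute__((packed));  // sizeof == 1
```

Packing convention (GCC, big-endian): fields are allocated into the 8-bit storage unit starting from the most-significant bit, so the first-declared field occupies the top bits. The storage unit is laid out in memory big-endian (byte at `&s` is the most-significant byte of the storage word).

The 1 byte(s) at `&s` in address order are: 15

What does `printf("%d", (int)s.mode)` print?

2

[0]=0x15 (big-endian) → word 0x15
ver:2 @ bit 6 → (0x15>>6)&0x3 = 0x0
cnt:1 @ bit 5 → (0x15>>5)&0x1 = 0x0
state:1 @ bit 4 → (0x15>>4)&0x1 = 0x1
mode:3 @ bit 1 → (0x15>>1)&0x7 = 0x2  ←
bank:1 @ bit 0 → (0x15>>0)&0x1 = 0x1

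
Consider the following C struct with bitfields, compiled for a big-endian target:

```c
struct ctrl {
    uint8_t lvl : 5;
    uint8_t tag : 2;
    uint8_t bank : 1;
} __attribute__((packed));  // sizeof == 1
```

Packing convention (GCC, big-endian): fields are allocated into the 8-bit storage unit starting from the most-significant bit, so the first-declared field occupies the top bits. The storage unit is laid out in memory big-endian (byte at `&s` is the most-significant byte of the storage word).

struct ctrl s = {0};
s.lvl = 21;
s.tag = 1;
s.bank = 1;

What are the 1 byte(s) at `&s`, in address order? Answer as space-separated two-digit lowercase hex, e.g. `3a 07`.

lvl:5 = 21 → 0x15 << 3 → word 0xa8
tag:2 = 1 → 0x1 << 1 → word 0xaa
bank:1 = 1 → 0x1 << 0 → word 0xab
word = 0xab → big-endian bytes:
  [0]=0xab

ab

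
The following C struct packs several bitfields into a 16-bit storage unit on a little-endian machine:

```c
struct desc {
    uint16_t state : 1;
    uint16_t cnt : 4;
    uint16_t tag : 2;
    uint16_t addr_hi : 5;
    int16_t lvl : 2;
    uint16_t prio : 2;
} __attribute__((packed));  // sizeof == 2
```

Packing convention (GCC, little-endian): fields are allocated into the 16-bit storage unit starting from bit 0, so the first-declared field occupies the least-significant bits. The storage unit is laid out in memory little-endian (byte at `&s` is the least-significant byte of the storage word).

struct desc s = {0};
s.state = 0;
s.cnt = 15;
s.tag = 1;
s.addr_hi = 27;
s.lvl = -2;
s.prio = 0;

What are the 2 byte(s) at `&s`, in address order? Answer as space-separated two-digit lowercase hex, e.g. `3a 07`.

be 2d

state:1 = 0 → 0x0 << 0 → word 0x0000
cnt:4 = 15 → 0xf << 1 → word 0x001e
tag:2 = 1 → 0x1 << 5 → word 0x003e
addr_hi:5 = 27 → 0x1b << 7 → word 0x0dbe
lvl:2 = -2 → 0x2 << 12 → word 0x2dbe
prio:2 = 0 → 0x0 << 14 → word 0x2dbe
word = 0x2dbe → little-endian bytes:
  [0]=0xbe  [1]=0x2d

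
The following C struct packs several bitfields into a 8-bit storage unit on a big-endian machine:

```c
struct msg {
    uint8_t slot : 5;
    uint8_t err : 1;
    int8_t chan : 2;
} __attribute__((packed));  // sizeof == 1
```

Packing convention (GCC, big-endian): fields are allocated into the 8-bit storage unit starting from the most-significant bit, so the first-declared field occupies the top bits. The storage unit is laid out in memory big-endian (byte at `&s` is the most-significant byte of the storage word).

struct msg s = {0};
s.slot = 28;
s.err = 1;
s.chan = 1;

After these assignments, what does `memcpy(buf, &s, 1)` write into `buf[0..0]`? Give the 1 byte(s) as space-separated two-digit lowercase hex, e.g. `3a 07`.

slot:5 = 28 → 0x1c << 3 → word 0xe0
err:1 = 1 → 0x1 << 2 → word 0xe4
chan:2 = 1 → 0x1 << 0 → word 0xe5
word = 0xe5 → big-endian bytes:
  [0]=0xe5

e5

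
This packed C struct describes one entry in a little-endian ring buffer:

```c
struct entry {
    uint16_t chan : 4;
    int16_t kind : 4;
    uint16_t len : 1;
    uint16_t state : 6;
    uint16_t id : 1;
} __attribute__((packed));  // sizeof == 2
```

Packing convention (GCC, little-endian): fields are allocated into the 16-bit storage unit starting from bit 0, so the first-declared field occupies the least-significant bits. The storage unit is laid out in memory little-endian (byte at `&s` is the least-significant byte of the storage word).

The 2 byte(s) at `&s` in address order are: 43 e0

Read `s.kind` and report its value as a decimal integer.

4

[0]=0x43 [1]=0xe0 (little-endian) → word 0xe043
chan:4 @ bit 0 → (0xe043>>0)&0xf = 0x3
kind:4 @ bit 4 → (0xe043>>4)&0xf = 0x4  ←
len:1 @ bit 8 → (0xe043>>8)&0x1 = 0x0
state:6 @ bit 9 → (0xe043>>9)&0x3f = 0x30
id:1 @ bit 15 → (0xe043>>15)&0x1 = 0x1
kind signed 4b, MSB=0: value = 4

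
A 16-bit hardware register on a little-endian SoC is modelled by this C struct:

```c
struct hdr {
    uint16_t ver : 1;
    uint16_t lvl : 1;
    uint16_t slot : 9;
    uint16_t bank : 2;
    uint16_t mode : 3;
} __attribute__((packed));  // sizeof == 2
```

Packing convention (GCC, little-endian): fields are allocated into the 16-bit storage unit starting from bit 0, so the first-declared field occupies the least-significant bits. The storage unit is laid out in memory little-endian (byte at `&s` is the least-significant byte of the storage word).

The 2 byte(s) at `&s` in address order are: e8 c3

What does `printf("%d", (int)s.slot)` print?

250

[0]=0xe8 [1]=0xc3 (little-endian) → word 0xc3e8
ver:1 @ bit 0 → (0xc3e8>>0)&0x1 = 0x0
lvl:1 @ bit 1 → (0xc3e8>>1)&0x1 = 0x0
slot:9 @ bit 2 → (0xc3e8>>2)&0x1ff = 0xfa  ←
bank:2 @ bit 11 → (0xc3e8>>11)&0x3 = 0x0
mode:3 @ bit 13 → (0xc3e8>>13)&0x7 = 0x6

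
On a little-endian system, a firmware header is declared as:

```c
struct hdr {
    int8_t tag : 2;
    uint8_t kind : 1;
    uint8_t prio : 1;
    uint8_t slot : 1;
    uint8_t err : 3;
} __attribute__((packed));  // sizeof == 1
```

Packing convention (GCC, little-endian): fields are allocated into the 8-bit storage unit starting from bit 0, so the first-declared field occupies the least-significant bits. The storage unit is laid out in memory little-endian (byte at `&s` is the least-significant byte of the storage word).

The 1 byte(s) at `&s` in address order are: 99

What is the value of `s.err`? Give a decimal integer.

4

[0]=0x99 (little-endian) → word 0x99
tag [0+:2] = (word>>0) & 0x3 = 1
kind [2+:1] = (word>>2) & 0x1 = 0
prio [3+:1] = (word>>3) & 0x1 = 1
slot [4+:1] = (word>>4) & 0x1 = 1
err [5+:3] = (word>>5) & 0x7 = 4  ←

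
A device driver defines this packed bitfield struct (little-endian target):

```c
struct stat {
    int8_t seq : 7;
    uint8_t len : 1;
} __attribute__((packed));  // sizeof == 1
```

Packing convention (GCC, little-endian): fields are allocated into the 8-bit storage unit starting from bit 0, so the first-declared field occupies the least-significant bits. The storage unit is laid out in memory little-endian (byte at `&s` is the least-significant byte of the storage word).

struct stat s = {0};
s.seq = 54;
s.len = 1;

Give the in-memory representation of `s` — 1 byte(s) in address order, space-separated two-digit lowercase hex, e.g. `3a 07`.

seq (7b) val=54 bits=0x36 at bit 0: 0x36
len (1b) val=1 bits=0x1 at bit 7: 0xb6
word = 0xb6 → little-endian bytes:
  [0]=0xb6

b6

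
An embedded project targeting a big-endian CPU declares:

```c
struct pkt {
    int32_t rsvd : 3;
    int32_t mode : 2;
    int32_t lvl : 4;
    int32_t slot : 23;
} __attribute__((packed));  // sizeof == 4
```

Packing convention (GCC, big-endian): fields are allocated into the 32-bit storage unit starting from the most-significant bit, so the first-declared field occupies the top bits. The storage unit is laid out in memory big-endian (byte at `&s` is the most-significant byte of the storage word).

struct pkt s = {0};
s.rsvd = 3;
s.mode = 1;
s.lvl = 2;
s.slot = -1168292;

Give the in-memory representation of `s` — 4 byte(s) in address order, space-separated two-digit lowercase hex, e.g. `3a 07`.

69 6e 2c 5c

rsvd (3b) val=3 bits=0x3 at bit 29: 0x60000000
mode (2b) val=1 bits=0x1 at bit 27: 0x68000000
lvl (4b) val=2 bits=0x2 at bit 23: 0x69000000
slot (23b) val=-1168292 bits=0x6e2c5c at bit 0: 0x696e2c5c
word = 0x696e2c5c → big-endian bytes:
  [0]=0x69  [1]=0x6e  [2]=0x2c  [3]=0x5c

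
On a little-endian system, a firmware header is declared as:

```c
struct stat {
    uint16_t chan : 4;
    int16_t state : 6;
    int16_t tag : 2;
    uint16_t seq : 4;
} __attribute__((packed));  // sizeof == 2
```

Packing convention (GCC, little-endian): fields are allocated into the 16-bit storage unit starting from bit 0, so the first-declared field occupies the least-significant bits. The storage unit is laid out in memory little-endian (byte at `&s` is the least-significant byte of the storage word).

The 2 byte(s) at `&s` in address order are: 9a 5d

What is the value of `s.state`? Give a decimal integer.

25

[0]=0x9a [1]=0x5d (little-endian) → word 0x5d9a
chan [0+:4] = (word>>0) & 0xf = 10
state [4+:6] = (word>>4) & 0x3f = 25  ←
tag [10+:2] = (word>>10) & 0x3 = 3
seq [12+:4] = (word>>12) & 0xf = 5
state signed 6b, MSB=0: value = 25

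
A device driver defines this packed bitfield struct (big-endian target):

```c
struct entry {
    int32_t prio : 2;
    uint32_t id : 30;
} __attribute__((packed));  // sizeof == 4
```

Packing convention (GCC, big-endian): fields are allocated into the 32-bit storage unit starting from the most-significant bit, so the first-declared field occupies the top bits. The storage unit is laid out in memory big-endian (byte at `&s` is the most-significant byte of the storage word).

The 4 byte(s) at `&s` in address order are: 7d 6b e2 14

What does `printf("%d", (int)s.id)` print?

[0]=0x7d [1]=0x6b [2]=0xe2 [3]=0x14 (big-endian) → word 0x7d6be214
prio:2 @ bit 30 → (0x7d6be214>>30)&0x3 = 0x1
id:30 @ bit 0 → (0x7d6be214>>0)&0x3fffffff = 0x3d6be214  ←

1030480404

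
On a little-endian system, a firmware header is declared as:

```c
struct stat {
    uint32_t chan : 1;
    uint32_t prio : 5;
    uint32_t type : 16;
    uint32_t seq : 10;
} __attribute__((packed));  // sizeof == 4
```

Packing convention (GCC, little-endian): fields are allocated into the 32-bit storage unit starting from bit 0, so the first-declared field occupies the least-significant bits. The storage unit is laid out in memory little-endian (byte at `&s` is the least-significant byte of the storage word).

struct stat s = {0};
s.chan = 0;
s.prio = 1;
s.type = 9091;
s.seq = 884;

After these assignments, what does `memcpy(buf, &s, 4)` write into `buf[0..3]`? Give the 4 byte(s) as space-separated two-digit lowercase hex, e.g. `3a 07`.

c2 e0 08 dd

chan:1 = 0 → 0x0 << 0 → word 0x00000000
prio:5 = 1 → 0x1 << 1 → word 0x00000002
type:16 = 9091 → 0x2383 << 6 → word 0x0008e0c2
seq:10 = 884 → 0x374 << 22 → word 0xdd08e0c2
word = 0xdd08e0c2 → little-endian bytes:
  [0]=0xc2  [1]=0xe0  [2]=0x08  [3]=0xdd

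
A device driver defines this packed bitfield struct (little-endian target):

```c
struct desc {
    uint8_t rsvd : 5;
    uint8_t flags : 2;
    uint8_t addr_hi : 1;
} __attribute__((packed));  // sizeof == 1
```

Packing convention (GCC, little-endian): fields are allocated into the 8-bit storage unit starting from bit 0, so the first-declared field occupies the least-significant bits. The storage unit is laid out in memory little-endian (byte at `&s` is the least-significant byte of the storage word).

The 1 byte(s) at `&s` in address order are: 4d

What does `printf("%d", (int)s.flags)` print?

2

[0]=0x4d (little-endian) → word 0x4d
rsvd [0+:5] = (word>>0) & 0x1f = 13
flags [5+:2] = (word>>5) & 0x3 = 2  ←
addr_hi [7+:1] = (word>>7) & 0x1 = 0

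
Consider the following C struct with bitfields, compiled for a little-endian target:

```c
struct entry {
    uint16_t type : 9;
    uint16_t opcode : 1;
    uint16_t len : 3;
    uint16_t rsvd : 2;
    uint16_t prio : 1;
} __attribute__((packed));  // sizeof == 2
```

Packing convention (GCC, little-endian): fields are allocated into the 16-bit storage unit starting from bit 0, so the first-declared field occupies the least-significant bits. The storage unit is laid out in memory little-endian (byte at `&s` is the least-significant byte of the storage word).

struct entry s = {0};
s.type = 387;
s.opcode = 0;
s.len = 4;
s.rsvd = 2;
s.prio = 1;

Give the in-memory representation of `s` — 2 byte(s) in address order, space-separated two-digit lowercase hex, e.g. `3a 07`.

type:9 = 387 → 0x183 << 0 → word 0x0183
opcode:1 = 0 → 0x0 << 9 → word 0x0183
len:3 = 4 → 0x4 << 10 → word 0x1183
rsvd:2 = 2 → 0x2 << 13 → word 0x5183
prio:1 = 1 → 0x1 << 15 → word 0xd183
word = 0xd183 → little-endian bytes:
  [0]=0x83  [1]=0xd1

83 d1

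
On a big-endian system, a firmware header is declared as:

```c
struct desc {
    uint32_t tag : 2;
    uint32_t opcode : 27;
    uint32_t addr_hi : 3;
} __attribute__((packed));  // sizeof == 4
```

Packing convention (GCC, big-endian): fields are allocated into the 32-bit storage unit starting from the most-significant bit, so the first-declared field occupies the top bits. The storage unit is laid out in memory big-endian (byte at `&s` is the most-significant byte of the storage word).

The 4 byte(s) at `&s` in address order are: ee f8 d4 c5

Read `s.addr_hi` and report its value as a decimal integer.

5

[0]=0xee [1]=0xf8 [2]=0xd4 [3]=0xc5 (big-endian) → word 0xeef8d4c5
tag [30+:2] = (word>>30) & 0x3 = 3
opcode [3+:27] = (word>>3) & 0x7ffffff = 98507416
addr_hi [0+:3] = (word>>0) & 0x7 = 5  ←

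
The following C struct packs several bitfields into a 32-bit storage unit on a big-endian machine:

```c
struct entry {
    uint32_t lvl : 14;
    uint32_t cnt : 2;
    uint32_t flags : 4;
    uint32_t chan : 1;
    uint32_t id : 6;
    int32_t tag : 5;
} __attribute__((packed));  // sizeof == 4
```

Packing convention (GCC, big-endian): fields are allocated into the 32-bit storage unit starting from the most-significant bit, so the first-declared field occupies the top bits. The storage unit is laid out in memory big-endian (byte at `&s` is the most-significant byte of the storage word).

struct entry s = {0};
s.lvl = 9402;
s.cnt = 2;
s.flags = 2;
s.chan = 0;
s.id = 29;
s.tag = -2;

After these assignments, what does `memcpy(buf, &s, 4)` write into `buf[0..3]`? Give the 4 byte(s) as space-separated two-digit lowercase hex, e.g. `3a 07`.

lvl:14 = 9402 → 0x24ba << 18 → word 0x92e80000
cnt:2 = 2 → 0x2 << 16 → word 0x92ea0000
flags:4 = 2 → 0x2 << 12 → word 0x92ea2000
chan:1 = 0 → 0x0 << 11 → word 0x92ea2000
id:6 = 29 → 0x1d << 5 → word 0x92ea23a0
tag:5 = -2 → 0x1e << 0 → word 0x92ea23be
word = 0x92ea23be → big-endian bytes:
  [0]=0x92  [1]=0xea  [2]=0x23  [3]=0xbe

92 ea 23 be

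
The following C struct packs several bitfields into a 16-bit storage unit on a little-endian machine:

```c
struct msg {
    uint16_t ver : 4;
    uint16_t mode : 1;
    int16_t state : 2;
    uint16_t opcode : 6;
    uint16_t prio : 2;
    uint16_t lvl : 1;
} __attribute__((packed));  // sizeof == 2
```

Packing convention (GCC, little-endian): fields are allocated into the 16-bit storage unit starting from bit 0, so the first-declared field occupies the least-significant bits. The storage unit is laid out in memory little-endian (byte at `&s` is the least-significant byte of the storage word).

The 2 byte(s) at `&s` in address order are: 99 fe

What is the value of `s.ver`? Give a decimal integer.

9

[0]=0x99 [1]=0xfe (little-endian) → word 0xfe99
ver [0+:4] = (word>>0) & 0xf = 9  ←
mode [4+:1] = (word>>4) & 0x1 = 1
state [5+:2] = (word>>5) & 0x3 = 0
opcode [7+:6] = (word>>7) & 0x3f = 61
prio [13+:2] = (word>>13) & 0x3 = 3
lvl [15+:1] = (word>>15) & 0x1 = 1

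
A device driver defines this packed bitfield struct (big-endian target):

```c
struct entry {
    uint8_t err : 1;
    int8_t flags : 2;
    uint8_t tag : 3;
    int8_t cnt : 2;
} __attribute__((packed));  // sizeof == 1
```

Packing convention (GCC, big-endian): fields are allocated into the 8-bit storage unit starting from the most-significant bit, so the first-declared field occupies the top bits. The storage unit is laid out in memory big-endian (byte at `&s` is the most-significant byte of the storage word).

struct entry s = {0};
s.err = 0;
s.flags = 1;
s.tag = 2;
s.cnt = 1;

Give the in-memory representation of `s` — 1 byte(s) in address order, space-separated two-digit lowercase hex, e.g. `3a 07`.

err (1b) val=0 bits=0x0 at bit 7: 0x00
flags (2b) val=1 bits=0x1 at bit 5: 0x20
tag (3b) val=2 bits=0x2 at bit 2: 0x28
cnt (2b) val=1 bits=0x1 at bit 0: 0x29
word = 0x29 → big-endian bytes:
  [0]=0x29

29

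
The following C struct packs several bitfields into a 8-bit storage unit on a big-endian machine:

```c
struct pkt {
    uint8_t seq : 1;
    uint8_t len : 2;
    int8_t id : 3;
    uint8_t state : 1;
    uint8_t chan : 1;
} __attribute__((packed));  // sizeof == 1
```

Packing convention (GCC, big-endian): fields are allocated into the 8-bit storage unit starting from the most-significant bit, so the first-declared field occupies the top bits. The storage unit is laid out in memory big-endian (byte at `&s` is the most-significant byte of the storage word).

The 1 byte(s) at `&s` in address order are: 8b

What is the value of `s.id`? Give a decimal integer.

[0]=0x8b (big-endian) → word 0x8b
seq:1 @ bit 7 → (0x8b>>7)&0x1 = 0x1
len:2 @ bit 5 → (0x8b>>5)&0x3 = 0x0
id:3 @ bit 2 → (0x8b>>2)&0x7 = 0x2  ←
state:1 @ bit 1 → (0x8b>>1)&0x1 = 0x1
chan:1 @ bit 0 → (0x8b>>0)&0x1 = 0x1
id signed 3b, MSB=0: value = 2

2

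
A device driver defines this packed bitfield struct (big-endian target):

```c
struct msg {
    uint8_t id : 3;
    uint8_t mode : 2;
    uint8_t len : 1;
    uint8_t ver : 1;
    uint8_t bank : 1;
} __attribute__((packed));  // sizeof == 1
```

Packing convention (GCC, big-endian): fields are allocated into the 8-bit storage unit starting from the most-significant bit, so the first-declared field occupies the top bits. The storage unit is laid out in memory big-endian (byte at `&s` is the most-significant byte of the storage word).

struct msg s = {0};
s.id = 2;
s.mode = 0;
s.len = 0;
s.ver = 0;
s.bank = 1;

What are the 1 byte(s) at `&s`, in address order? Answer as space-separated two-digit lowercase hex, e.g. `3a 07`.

[5+:3] id=2 & 0x7 = 0x2; word=0x40
[3+:2] mode=0 & 0x3 = 0x0; word=0x40
[2+:1] len=0 & 0x1 = 0x0; word=0x40
[1+:1] ver=0 & 0x1 = 0x0; word=0x40
[0+:1] bank=1 & 0x1 = 0x1; word=0x41
word = 0x41 → big-endian bytes:
  [0]=0x41

41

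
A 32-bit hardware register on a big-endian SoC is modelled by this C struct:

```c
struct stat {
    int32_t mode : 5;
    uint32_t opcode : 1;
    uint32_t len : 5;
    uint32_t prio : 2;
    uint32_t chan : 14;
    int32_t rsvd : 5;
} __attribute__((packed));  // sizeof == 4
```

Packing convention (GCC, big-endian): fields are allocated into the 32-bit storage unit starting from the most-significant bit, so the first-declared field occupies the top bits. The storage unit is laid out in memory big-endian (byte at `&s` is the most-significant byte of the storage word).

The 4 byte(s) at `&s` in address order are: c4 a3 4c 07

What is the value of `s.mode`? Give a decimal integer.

[0]=0xc4 [1]=0xa3 [2]=0x4c [3]=0x07 (big-endian) → word 0xc4a34c07
mode:5 @ bit 27 → (0xc4a34c07>>27)&0x1f = 0x18  ←
opcode:1 @ bit 26 → (0xc4a34c07>>26)&0x1 = 0x1
len:5 @ bit 21 → (0xc4a34c07>>21)&0x1f = 0x5
prio:2 @ bit 19 → (0xc4a34c07>>19)&0x3 = 0x0
chan:14 @ bit 5 → (0xc4a34c07>>5)&0x3fff = 0x1a60
rsvd:5 @ bit 0 → (0xc4a34c07>>0)&0x1f = 0x7
mode signed 5b, MSB=1: 24 - 32 = -8

-8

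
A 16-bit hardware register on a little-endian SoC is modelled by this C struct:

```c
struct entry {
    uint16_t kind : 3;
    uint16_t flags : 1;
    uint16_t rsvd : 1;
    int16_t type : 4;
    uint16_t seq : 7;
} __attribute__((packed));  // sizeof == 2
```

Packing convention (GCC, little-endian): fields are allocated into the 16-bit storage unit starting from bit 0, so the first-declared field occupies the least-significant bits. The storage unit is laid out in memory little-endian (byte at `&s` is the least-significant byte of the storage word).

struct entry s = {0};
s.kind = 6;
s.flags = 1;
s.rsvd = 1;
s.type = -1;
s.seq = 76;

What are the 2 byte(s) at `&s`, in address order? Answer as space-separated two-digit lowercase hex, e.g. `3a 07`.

kind:3 = 6 → 0x6 << 0 → word 0x0006
flags:1 = 1 → 0x1 << 3 → word 0x000e
rsvd:1 = 1 → 0x1 << 4 → word 0x001e
type:4 = -1 → 0xf << 5 → word 0x01fe
seq:7 = 76 → 0x4c << 9 → word 0x99fe
word = 0x99fe → little-endian bytes:
  [0]=0xfe  [1]=0x99

fe 99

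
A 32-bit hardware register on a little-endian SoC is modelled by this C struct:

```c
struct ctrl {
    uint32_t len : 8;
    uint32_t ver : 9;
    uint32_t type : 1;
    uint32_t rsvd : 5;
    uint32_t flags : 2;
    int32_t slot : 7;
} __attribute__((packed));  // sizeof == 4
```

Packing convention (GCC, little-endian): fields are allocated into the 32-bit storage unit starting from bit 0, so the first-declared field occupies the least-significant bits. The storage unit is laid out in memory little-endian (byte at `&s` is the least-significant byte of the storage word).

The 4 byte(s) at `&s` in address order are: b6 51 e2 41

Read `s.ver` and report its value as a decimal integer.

81

[0]=0xb6 [1]=0x51 [2]=0xe2 [3]=0x41 (little-endian) → word 0x41e251b6
len [0+:8] = (word>>0) & 0xff = 182
ver [8+:9] = (word>>8) & 0x1ff = 81  ←
type [17+:1] = (word>>17) & 0x1 = 1
rsvd [18+:5] = (word>>18) & 0x1f = 24
flags [23+:2] = (word>>23) & 0x3 = 3
slot [25+:7] = (word>>25) & 0x7f = 32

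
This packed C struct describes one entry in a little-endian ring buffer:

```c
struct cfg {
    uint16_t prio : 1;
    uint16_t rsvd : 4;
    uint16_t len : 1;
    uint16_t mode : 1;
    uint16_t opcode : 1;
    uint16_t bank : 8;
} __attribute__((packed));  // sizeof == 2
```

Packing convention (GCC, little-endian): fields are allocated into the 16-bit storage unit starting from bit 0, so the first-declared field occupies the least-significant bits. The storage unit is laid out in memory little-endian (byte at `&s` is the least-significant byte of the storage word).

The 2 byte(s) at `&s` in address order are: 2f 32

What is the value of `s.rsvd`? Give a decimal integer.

7

[0]=0x2f [1]=0x32 (little-endian) → word 0x322f
prio:1 @ bit 0 → (0x322f>>0)&0x1 = 0x1
rsvd:4 @ bit 1 → (0x322f>>1)&0xf = 0x7  ←
len:1 @ bit 5 → (0x322f>>5)&0x1 = 0x1
mode:1 @ bit 6 → (0x322f>>6)&0x1 = 0x0
opcode:1 @ bit 7 → (0x322f>>7)&0x1 = 0x0
bank:8 @ bit 8 → (0x322f>>8)&0xff = 0x32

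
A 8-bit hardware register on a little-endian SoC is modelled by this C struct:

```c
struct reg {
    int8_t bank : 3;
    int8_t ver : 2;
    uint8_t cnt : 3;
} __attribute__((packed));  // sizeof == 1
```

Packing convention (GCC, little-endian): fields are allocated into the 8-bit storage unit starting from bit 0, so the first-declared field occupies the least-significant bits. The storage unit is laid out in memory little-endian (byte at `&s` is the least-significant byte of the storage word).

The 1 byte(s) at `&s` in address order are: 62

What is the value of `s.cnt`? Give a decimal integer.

[0]=0x62 (little-endian) → word 0x62
bank [0+:3] = (word>>0) & 0x7 = 2
ver [3+:2] = (word>>3) & 0x3 = 0
cnt [5+:3] = (word>>5) & 0x7 = 3  ←

3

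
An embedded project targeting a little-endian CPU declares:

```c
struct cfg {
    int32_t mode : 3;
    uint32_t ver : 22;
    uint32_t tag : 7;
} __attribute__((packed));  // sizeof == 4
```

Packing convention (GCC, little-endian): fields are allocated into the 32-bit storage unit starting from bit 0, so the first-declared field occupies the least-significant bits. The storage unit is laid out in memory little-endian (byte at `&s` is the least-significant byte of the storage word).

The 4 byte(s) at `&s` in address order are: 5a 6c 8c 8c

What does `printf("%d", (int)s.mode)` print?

[0]=0x5a [1]=0x6c [2]=0x8c [3]=0x8c (little-endian) → word 0x8c8c6c5a
mode [0+:3] = (word>>0) & 0x7 = 2  ←
ver [3+:22] = (word>>3) & 0x3fffff = 1150347
tag [25+:7] = (word>>25) & 0x7f = 70
mode signed 3b, MSB=0: value = 2

2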